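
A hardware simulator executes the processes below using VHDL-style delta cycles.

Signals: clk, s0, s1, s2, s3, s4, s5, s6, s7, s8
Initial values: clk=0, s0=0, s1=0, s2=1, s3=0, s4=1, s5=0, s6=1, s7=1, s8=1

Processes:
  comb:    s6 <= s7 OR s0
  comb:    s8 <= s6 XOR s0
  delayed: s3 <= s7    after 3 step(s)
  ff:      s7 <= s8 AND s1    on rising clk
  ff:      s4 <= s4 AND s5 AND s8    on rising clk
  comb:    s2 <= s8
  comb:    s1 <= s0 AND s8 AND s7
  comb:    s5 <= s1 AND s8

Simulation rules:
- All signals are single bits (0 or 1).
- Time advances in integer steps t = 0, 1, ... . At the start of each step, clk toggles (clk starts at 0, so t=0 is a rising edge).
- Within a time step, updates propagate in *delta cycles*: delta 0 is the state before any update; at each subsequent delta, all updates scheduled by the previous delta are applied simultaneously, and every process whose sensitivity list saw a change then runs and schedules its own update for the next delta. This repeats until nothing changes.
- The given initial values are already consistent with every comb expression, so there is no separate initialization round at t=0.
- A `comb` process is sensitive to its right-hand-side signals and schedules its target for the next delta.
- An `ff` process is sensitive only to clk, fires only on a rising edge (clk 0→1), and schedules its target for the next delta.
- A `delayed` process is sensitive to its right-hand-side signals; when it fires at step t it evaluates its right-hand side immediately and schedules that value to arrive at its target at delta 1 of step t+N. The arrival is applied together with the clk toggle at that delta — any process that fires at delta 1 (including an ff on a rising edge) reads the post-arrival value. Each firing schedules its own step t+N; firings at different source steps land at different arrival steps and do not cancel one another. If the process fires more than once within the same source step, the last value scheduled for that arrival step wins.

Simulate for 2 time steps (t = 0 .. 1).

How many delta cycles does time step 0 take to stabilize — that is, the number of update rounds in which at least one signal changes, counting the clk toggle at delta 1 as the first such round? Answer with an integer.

5

t0.Δ0 s6=1 s2=1 s1=0 s4=1 clk=0 s8=1 s3=0 s0=0 s5=0 s7=1
t0.Δ1 s6=1 s2=1 s1=0 s4=1 clk=1 s8=1 s3=0 s0=0 s5=0 s7=1
t0.Δ2 s6=1 s2=1 s1=0 s4=0 clk=1 s8=1 s3=0 s0=0 s5=0 s7=0
t0.Δ3 s6=0 s2=1 s1=0 s4=0 clk=1 s8=1 s3=0 s0=0 s5=0 s7=0
t0.Δ4 s6=0 s2=1 s1=0 s4=0 clk=1 s8=0 s3=0 s0=0 s5=0 s7=0
t0.Δ5 s6=0 s2=0 s1=0 s4=0 clk=1 s8=0 s3=0 s0=0 s5=0 s7=0
t1.Δ0 s6=0 s2=0 s1=0 s4=0 clk=1 s8=0 s3=0 s0=0 s5=0 s7=0
t1.Δ1 s6=0 s2=0 s1=0 s4=0 clk=0 s8=0 s3=0 s0=0 s5=0 s7=0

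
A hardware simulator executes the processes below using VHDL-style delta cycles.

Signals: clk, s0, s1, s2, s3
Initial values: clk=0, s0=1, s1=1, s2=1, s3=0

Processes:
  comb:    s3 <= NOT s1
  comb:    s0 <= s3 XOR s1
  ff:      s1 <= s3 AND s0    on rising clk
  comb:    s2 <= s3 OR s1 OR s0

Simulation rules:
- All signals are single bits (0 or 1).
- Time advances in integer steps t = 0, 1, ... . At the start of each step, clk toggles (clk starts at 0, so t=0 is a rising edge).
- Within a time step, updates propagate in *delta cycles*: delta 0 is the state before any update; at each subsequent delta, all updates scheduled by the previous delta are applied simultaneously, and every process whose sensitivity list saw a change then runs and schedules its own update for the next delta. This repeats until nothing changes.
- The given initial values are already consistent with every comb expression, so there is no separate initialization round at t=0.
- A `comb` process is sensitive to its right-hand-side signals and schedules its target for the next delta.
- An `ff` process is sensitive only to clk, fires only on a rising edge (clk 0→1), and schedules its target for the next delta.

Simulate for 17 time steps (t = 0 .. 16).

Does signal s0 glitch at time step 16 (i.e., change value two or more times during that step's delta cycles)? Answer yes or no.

yes

t=0 Δ0: clk=0 s0=1 s2=1 s3=0 s1=1
  Δ1: clk:0→1
  Δ2: s1:1→0
  Δ3: s0:1→0, s3:0→1
  Δ4: s0:0→1
  (4Δ to stable)
t=1 Δ0: clk=1 s0=1 s2=1 s3=1 s1=0
  Δ1: clk:1→0
  (1Δ to stable)
t=2 Δ0: clk=0 s0=1 s2=1 s3=1 s1=0
  Δ1: clk:0→1
  Δ2: s1:0→1
  Δ3: s0:1→0, s3:1→0
  Δ4: s0:0→1
  (4Δ to stable)
t=3 Δ0: clk=1 s0=1 s2=1 s3=0 s1=1
  Δ1: clk:1→0
  (1Δ to stable)
t=4 Δ0: clk=0 s0=1 s2=1 s3=0 s1=1
  Δ1: clk:0→1
  Δ2: s1:1→0
  Δ3: s0:1→0, s3:0→1
  Δ4: s0:0→1
  (4Δ to stable)
t=5 Δ0: clk=1 s0=1 s2=1 s3=1 s1=0
  Δ1: clk:1→0
  (1Δ to stable)
t=6 Δ0: clk=0 s0=1 s2=1 s3=1 s1=0
  Δ1: clk:0→1
  Δ2: s1:0→1
  Δ3: s0:1→0, s3:1→0
  Δ4: s0:0→1
  (4Δ to stable)
t=7 Δ0: clk=1 s0=1 s2=1 s3=0 s1=1
  Δ1: clk:1→0
  (1Δ to stable)
t=8 Δ0: clk=0 s0=1 s2=1 s3=0 s1=1
  Δ1: clk:0→1
  Δ2: s1:1→0
  Δ3: s0:1→0, s3:0→1
  Δ4: s0:0→1
  (4Δ to stable)
t=9 Δ0: clk=1 s0=1 s2=1 s3=1 s1=0
  Δ1: clk:1→0
  (1Δ to stable)
t=10 Δ0: clk=0 s0=1 s2=1 s3=1 s1=0
  Δ1: clk:0→1
  Δ2: s1:0→1
  Δ3: s0:1→0, s3:1→0
  Δ4: s0:0→1
  (4Δ to stable)
t=11 Δ0: clk=1 s0=1 s2=1 s3=0 s1=1
  Δ1: clk:1→0
  (1Δ to stable)
t=12 Δ0: clk=0 s0=1 s2=1 s3=0 s1=1
  Δ1: clk:0→1
  Δ2: s1:1→0
  Δ3: s0:1→0, s3:0→1
  Δ4: s0:0→1
  (4Δ to stable)
t=13 Δ0: clk=1 s0=1 s2=1 s3=1 s1=0
  Δ1: clk:1→0
  (1Δ to stable)
t=14 Δ0: clk=0 s0=1 s2=1 s3=1 s1=0
  Δ1: clk:0→1
  Δ2: s1:0→1
  Δ3: s0:1→0, s3:1→0
  Δ4: s0:0→1
  (4Δ to stable)
t=15 Δ0: clk=1 s0=1 s2=1 s3=0 s1=1
  Δ1: clk:1→0
  (1Δ to stable)
t=16 Δ0: clk=0 s0=1 s2=1 s3=0 s1=1
  Δ1: clk:0→1
  Δ2: s1:1→0
  Δ3: s0:1→0, s3:0→1
  Δ4: s0:0→1
  (4Δ to stable)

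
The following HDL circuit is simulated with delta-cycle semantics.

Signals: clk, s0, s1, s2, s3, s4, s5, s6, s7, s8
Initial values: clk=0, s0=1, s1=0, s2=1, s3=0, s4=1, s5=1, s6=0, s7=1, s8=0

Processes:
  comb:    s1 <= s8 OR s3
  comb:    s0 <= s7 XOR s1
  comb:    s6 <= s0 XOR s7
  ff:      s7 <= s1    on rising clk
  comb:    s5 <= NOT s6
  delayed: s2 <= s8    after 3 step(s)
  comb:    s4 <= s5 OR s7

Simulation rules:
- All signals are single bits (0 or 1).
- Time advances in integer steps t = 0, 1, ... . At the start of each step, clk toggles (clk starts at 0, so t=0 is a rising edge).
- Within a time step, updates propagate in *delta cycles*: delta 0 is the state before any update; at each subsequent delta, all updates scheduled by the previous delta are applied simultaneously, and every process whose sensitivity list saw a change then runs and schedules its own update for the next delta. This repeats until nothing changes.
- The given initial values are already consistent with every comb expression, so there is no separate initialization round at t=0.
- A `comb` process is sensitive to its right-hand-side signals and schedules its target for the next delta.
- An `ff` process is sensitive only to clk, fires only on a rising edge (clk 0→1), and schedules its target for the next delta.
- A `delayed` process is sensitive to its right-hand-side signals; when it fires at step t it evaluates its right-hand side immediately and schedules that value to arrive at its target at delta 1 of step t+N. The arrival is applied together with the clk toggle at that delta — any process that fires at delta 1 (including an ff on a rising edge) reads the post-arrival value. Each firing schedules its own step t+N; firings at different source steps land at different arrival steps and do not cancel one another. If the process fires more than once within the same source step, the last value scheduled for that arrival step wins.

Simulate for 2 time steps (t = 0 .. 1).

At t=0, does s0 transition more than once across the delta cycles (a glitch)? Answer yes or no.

[bits: s3,s5,s0,s2,s4,s6,s1,s7,s8,clk]
t=0: Δ0=0111100100 Δ1=0111100101 Δ2=0111100001 Δ3=0101110001 Δ4=0001100001 Δ5=0101000001 Δ6=0101100001 | 6Δ
t=1: Δ0=0101100001 Δ1=0101100000 | 1Δ

no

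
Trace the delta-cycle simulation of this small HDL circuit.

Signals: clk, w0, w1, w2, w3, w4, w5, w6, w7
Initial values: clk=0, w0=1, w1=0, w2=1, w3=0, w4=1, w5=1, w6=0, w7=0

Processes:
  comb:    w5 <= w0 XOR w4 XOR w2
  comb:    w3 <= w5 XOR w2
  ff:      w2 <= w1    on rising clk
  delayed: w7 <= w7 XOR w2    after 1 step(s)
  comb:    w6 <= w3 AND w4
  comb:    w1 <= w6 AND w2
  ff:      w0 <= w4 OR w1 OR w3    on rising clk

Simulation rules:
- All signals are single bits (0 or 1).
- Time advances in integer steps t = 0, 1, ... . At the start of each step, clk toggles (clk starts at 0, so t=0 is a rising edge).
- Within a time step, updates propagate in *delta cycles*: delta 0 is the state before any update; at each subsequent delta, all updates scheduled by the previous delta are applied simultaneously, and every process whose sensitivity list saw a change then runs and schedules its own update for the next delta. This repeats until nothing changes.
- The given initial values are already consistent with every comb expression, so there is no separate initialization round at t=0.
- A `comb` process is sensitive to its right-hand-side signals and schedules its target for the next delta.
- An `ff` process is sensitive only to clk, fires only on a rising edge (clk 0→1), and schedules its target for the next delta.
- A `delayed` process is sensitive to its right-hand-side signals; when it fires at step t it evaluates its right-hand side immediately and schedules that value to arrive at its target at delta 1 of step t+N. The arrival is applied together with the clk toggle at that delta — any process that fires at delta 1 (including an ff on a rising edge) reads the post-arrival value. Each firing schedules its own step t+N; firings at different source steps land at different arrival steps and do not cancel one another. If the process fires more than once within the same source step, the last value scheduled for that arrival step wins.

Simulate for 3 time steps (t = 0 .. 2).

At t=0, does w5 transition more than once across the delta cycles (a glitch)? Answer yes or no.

t0.Δ0 w4=1 clk=0 w2=1 w0=1 w1=0 w3=0 w7=0 w6=0 w5=1
t0.Δ1 w4=1 clk=1 w2=1 w0=1 w1=0 w3=0 w7=0 w6=0 w5=1
t0.Δ2 w4=1 clk=1 w2=0 w0=1 w1=0 w3=0 w7=0 w6=0 w5=1
t0.Δ3 w4=1 clk=1 w2=0 w0=1 w1=0 w3=1 w7=0 w6=0 w5=0
t0.Δ4 w4=1 clk=1 w2=0 w0=1 w1=0 w3=0 w7=0 w6=1 w5=0
t0.Δ5 w4=1 clk=1 w2=0 w0=1 w1=0 w3=0 w7=0 w6=0 w5=0
t1.Δ0 w4=1 clk=1 w2=0 w0=1 w1=0 w3=0 w7=0 w6=0 w5=0
t1.Δ1 w4=1 clk=0 w2=0 w0=1 w1=0 w3=0 w7=0 w6=0 w5=0
t2.Δ0 w4=1 clk=0 w2=0 w0=1 w1=0 w3=0 w7=0 w6=0 w5=0
t2.Δ1 w4=1 clk=1 w2=0 w0=1 w1=0 w3=0 w7=0 w6=0 w5=0

no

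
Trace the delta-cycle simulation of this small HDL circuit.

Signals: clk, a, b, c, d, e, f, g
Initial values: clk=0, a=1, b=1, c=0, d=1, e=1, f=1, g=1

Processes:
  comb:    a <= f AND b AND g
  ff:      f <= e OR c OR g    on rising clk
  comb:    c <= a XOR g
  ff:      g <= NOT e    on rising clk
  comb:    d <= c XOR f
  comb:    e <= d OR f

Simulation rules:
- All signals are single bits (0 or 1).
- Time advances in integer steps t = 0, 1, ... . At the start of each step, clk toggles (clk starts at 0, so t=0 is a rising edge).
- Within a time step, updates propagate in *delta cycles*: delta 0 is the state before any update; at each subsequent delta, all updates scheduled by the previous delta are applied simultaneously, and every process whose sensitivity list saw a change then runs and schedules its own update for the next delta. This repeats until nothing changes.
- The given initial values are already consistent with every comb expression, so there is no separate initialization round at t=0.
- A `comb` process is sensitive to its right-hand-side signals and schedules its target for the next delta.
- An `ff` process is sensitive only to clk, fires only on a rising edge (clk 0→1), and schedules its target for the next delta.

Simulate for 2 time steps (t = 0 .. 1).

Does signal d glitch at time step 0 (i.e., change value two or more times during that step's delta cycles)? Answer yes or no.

t0.Δ0 a=1 e=1 clk=0 c=0 g=1 d=1 f=1 b=1
t0.Δ1 a=1 e=1 clk=1 c=0 g=1 d=1 f=1 b=1
t0.Δ2 a=1 e=1 clk=1 c=0 g=0 d=1 f=1 b=1
t0.Δ3 a=0 e=1 clk=1 c=1 g=0 d=1 f=1 b=1
t0.Δ4 a=0 e=1 clk=1 c=0 g=0 d=0 f=1 b=1
t0.Δ5 a=0 e=1 clk=1 c=0 g=0 d=1 f=1 b=1
t1.Δ0 a=0 e=1 clk=1 c=0 g=0 d=1 f=1 b=1
t1.Δ1 a=0 e=1 clk=0 c=0 g=0 d=1 f=1 b=1

yes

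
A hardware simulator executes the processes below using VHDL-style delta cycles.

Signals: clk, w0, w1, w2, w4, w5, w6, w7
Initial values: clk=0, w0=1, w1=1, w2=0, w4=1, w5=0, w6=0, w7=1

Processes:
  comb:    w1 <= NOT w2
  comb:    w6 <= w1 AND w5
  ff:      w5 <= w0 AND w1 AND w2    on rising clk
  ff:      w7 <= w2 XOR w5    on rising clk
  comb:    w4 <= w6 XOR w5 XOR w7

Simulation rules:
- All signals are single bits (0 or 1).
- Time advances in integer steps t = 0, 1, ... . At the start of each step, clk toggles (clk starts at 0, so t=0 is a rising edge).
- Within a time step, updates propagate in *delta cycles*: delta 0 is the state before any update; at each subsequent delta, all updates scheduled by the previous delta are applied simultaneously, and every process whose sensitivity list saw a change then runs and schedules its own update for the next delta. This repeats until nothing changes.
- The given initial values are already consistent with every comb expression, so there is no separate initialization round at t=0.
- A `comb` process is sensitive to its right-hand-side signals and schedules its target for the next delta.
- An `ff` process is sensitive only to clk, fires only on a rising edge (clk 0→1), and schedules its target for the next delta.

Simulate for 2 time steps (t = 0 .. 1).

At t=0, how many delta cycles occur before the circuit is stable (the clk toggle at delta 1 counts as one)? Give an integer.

3

[bits: w2,clk,w6,w0,w5,w7,w4,w1]
t=0: Δ0=00010111 Δ1=01010111 Δ2=01010011 Δ3=01010001 | 3Δ
t=1: Δ0=01010001 Δ1=00010001 | 1Δ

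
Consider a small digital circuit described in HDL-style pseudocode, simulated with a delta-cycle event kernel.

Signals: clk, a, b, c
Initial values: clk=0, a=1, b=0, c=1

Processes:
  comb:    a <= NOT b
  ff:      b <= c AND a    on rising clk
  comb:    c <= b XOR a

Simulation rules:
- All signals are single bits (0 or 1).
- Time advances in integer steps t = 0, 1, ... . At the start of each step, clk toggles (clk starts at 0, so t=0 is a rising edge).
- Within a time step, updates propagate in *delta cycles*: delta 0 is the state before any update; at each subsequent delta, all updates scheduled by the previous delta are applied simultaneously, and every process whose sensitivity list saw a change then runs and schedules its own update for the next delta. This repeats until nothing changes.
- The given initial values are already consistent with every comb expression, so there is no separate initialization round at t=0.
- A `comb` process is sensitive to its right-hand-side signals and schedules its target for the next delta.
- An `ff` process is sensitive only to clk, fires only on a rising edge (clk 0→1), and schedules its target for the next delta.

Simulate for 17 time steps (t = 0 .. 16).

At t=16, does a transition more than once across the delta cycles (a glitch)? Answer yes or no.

no

t=0 Δ0: clk=0 c=1 b=0 a=1
  Δ1: clk:0→1
  Δ2: b:0→1
  Δ3: c:1→0, a:1→0
  Δ4: c:0→1
  (4Δ to stable)
t=1 Δ0: clk=1 c=1 b=1 a=0
  Δ1: clk:1→0
  (1Δ to stable)
t=2 Δ0: clk=0 c=1 b=1 a=0
  Δ1: clk:0→1
  Δ2: b:1→0
  Δ3: c:1→0, a:0→1
  Δ4: c:0→1
  (4Δ to stable)
t=3 Δ0: clk=1 c=1 b=0 a=1
  Δ1: clk:1→0
  (1Δ to stable)
t=4 Δ0: clk=0 c=1 b=0 a=1
  Δ1: clk:0→1
  Δ2: b:0→1
  Δ3: c:1→0, a:1→0
  Δ4: c:0→1
  (4Δ to stable)
t=5 Δ0: clk=1 c=1 b=1 a=0
  Δ1: clk:1→0
  (1Δ to stable)
t=6 Δ0: clk=0 c=1 b=1 a=0
  Δ1: clk:0→1
  Δ2: b:1→0
  Δ3: c:1→0, a:0→1
  Δ4: c:0→1
  (4Δ to stable)
t=7 Δ0: clk=1 c=1 b=0 a=1
  Δ1: clk:1→0
  (1Δ to stable)
t=8 Δ0: clk=0 c=1 b=0 a=1
  Δ1: clk:0→1
  Δ2: b:0→1
  Δ3: c:1→0, a:1→0
  Δ4: c:0→1
  (4Δ to stable)
t=9 Δ0: clk=1 c=1 b=1 a=0
  Δ1: clk:1→0
  (1Δ to stable)
t=10 Δ0: clk=0 c=1 b=1 a=0
  Δ1: clk:0→1
  Δ2: b:1→0
  Δ3: c:1→0, a:0→1
  Δ4: c:0→1
  (4Δ to stable)
t=11 Δ0: clk=1 c=1 b=0 a=1
  Δ1: clk:1→0
  (1Δ to stable)
t=12 Δ0: clk=0 c=1 b=0 a=1
  Δ1: clk:0→1
  Δ2: b:0→1
  Δ3: c:1→0, a:1→0
  Δ4: c:0→1
  (4Δ to stable)
t=13 Δ0: clk=1 c=1 b=1 a=0
  Δ1: clk:1→0
  (1Δ to stable)
t=14 Δ0: clk=0 c=1 b=1 a=0
  Δ1: clk:0→1
  Δ2: b:1→0
  Δ3: c:1→0, a:0→1
  Δ4: c:0→1
  (4Δ to stable)
t=15 Δ0: clk=1 c=1 b=0 a=1
  Δ1: clk:1→0
  (1Δ to stable)
t=16 Δ0: clk=0 c=1 b=0 a=1
  Δ1: clk:0→1
  Δ2: b:0→1
  Δ3: c:1→0, a:1→0
  Δ4: c:0→1
  (4Δ to stable)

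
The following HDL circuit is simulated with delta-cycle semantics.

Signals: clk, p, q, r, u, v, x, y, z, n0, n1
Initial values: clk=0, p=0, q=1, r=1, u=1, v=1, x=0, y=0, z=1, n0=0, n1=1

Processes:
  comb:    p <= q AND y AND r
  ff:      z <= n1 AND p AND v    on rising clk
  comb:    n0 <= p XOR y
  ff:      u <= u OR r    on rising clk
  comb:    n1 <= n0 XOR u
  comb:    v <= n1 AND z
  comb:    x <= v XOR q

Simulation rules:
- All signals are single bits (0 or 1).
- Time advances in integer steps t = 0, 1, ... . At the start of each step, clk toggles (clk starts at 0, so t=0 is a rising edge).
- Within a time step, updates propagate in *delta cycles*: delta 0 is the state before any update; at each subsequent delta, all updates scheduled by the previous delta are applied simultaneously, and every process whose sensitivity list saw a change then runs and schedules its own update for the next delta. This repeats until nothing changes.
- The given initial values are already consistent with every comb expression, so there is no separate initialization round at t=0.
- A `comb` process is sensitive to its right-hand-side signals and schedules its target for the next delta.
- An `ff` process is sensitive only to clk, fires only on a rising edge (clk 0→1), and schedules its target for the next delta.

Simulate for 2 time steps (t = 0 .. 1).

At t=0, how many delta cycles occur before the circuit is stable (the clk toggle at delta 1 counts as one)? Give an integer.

4

[bits: z,clk,q,y,n0,p,n1,r,u,x,v]
t=0: Δ0=10100011101 Δ1=11100011101 Δ2=01100011101 Δ3=01100011100 Δ4=01100011110 | 4Δ
t=1: Δ0=01100011110 Δ1=00100011110 | 1Δ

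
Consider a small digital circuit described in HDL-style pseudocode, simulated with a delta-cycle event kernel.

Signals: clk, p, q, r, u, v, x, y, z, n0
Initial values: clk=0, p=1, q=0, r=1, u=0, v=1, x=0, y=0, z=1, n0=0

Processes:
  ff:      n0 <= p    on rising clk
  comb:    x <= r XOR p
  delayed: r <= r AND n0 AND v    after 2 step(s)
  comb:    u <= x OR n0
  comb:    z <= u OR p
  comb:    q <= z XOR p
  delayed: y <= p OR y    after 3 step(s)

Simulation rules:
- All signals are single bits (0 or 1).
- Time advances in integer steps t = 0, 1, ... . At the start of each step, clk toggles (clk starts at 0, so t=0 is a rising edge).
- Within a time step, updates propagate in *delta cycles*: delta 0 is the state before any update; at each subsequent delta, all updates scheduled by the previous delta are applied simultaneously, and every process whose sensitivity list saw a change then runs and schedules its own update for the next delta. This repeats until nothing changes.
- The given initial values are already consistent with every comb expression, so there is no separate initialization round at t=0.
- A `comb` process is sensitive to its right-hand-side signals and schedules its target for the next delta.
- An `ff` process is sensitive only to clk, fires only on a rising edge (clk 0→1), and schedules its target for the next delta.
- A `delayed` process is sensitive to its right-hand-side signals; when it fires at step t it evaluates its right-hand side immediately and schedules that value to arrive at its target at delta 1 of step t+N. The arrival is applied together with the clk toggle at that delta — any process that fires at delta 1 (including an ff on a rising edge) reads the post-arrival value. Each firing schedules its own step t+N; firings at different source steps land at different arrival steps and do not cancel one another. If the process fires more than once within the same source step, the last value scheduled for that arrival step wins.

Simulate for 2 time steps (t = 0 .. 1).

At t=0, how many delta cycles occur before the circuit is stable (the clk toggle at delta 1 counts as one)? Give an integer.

3

t=0 Δ0: v=1 p=1 r=1 n0=0 x=0 q=0 z=1 y=0 u=0 clk=0
  Δ1: clk:0→1
  Δ2: n0:0→1
  Δ3: u:0→1
  (3Δ to stable)
t=1 Δ0: v=1 p=1 r=1 n0=1 x=0 q=0 z=1 y=0 u=1 clk=1
  Δ1: clk:1→0
  (1Δ to stable)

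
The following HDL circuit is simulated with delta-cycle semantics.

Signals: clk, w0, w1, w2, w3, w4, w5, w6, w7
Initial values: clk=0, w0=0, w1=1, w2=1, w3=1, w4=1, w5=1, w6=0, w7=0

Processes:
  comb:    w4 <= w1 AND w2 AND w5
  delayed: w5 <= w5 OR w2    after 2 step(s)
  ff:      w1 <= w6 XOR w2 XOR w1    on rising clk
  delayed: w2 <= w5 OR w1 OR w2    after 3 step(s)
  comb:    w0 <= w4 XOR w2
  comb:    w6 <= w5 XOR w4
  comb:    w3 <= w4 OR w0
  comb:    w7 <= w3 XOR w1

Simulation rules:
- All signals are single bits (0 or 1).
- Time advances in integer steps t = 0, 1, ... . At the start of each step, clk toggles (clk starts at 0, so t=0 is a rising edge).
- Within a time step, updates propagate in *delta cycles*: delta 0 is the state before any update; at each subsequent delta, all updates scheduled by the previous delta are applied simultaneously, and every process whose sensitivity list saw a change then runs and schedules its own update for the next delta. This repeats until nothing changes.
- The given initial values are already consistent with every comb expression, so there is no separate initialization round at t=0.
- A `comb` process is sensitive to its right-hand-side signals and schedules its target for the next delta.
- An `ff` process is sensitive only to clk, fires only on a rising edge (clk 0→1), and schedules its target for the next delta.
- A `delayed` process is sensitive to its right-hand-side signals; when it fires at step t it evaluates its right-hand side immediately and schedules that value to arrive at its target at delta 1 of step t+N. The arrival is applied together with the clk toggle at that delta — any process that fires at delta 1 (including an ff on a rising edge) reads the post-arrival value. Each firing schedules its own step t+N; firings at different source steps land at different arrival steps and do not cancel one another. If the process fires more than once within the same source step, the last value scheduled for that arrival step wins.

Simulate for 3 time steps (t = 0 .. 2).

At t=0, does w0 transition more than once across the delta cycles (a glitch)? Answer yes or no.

no

[bits: w5,w2,w7,w1,clk,w3,w4,w0,w6]
t=0: Δ0=110101100 Δ1=110111100 Δ2=110011100 Δ3=111011000 Δ4=111010011 Δ5=110011011 Δ6=111011011 | 6Δ
t=1: Δ0=111011011 Δ1=111001011 | 1Δ
t=2: Δ0=111001011 Δ1=111011011 | 1Δ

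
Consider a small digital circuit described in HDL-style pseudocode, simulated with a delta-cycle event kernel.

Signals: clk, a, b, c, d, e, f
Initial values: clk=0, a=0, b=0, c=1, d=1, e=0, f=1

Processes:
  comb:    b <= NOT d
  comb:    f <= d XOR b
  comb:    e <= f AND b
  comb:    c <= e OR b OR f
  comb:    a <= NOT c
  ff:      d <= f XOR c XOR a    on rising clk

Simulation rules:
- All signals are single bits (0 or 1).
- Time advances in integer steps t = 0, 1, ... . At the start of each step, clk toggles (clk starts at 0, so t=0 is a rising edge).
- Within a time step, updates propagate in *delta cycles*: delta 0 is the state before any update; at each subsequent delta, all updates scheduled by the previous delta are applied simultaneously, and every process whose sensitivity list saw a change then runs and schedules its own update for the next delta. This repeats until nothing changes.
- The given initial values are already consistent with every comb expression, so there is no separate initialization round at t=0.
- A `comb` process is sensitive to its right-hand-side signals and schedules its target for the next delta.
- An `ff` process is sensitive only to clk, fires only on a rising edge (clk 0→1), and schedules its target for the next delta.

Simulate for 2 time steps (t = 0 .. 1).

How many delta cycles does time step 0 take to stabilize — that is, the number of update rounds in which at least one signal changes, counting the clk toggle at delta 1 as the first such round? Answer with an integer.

5

t0.Δ0 f=1 a=0 d=1 e=0 b=0 clk=0 c=1
t0.Δ1 f=1 a=0 d=1 e=0 b=0 clk=1 c=1
t0.Δ2 f=1 a=0 d=0 e=0 b=0 clk=1 c=1
t0.Δ3 f=0 a=0 d=0 e=0 b=1 clk=1 c=1
t0.Δ4 f=1 a=0 d=0 e=0 b=1 clk=1 c=1
t0.Δ5 f=1 a=0 d=0 e=1 b=1 clk=1 c=1
t1.Δ0 f=1 a=0 d=0 e=1 b=1 clk=1 c=1
t1.Δ1 f=1 a=0 d=0 e=1 b=1 clk=0 c=1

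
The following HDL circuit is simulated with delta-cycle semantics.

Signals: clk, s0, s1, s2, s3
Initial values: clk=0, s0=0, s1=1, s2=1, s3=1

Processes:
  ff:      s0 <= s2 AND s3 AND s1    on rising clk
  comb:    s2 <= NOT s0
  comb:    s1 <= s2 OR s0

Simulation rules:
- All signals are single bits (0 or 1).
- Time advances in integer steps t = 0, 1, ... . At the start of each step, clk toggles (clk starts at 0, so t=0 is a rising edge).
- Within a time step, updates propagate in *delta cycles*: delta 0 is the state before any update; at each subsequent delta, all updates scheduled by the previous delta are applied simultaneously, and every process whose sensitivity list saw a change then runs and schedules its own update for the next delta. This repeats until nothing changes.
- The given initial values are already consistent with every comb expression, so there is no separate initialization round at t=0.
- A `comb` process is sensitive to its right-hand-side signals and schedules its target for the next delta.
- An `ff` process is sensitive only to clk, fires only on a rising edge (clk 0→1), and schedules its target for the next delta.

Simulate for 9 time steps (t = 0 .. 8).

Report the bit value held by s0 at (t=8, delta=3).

1

[bits: clk,s2,s1,s3,s0]
t=0: Δ0=01110 Δ1=11110 Δ2=11111 Δ3=10111 | 3Δ
t=1: Δ0=10111 Δ1=00111 | 1Δ
t=2: Δ0=00111 Δ1=10111 Δ2=10110 Δ3=11010 Δ4=11110 | 4Δ
t=3: Δ0=11110 Δ1=01110 | 1Δ
t=4: Δ0=01110 Δ1=11110 Δ2=11111 Δ3=10111 | 3Δ
t=5: Δ0=10111 Δ1=00111 | 1Δ
t=6: Δ0=00111 Δ1=10111 Δ2=10110 Δ3=11010 Δ4=11110 | 4Δ
t=7: Δ0=11110 Δ1=01110 | 1Δ
t=8: Δ0=01110 Δ1=11110 Δ2=11111 Δ3=10111 | 3Δ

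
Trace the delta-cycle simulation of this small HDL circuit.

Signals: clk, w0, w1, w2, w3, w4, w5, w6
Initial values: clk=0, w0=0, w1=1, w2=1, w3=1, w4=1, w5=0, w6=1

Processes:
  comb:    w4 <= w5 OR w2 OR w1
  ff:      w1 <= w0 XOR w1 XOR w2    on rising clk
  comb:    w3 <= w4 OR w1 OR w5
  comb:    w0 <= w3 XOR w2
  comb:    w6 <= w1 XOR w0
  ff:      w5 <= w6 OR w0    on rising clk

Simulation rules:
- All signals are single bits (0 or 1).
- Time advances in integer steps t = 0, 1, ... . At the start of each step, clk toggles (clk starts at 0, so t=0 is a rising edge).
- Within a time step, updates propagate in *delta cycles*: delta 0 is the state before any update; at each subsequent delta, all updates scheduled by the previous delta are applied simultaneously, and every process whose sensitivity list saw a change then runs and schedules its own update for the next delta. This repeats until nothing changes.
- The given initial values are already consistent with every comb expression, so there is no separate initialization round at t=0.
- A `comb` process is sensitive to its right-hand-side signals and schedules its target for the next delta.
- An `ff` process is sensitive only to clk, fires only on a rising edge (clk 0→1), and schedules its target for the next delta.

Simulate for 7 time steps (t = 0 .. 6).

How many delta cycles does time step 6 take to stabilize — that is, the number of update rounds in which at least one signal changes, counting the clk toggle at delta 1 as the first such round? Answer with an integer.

3

t=0 Δ0: w5=0 w2=1 clk=0 w0=0 w3=1 w6=1 w4=1 w1=1
  Δ1: clk:0→1
  Δ2: w5:0→1, w1:1→0
  Δ3: w6:1→0
  (3Δ to stable)
t=1 Δ0: w5=1 w2=1 clk=1 w0=0 w3=1 w6=0 w4=1 w1=0
  Δ1: clk:1→0
  (1Δ to stable)
t=2 Δ0: w5=1 w2=1 clk=0 w0=0 w3=1 w6=0 w4=1 w1=0
  Δ1: clk:0→1
  Δ2: w5:1→0, w1:0→1
  Δ3: w6:0→1
  (3Δ to stable)
t=3 Δ0: w5=0 w2=1 clk=1 w0=0 w3=1 w6=1 w4=1 w1=1
  Δ1: clk:1→0
  (1Δ to stable)
t=4 Δ0: w5=0 w2=1 clk=0 w0=0 w3=1 w6=1 w4=1 w1=1
  Δ1: clk:0→1
  Δ2: w5:0→1, w1:1→0
  Δ3: w6:1→0
  (3Δ to stable)
t=5 Δ0: w5=1 w2=1 clk=1 w0=0 w3=1 w6=0 w4=1 w1=0
  Δ1: clk:1→0
  (1Δ to stable)
t=6 Δ0: w5=1 w2=1 clk=0 w0=0 w3=1 w6=0 w4=1 w1=0
  Δ1: clk:0→1
  Δ2: w5:1→0, w1:0→1
  Δ3: w6:0→1
  (3Δ to stable)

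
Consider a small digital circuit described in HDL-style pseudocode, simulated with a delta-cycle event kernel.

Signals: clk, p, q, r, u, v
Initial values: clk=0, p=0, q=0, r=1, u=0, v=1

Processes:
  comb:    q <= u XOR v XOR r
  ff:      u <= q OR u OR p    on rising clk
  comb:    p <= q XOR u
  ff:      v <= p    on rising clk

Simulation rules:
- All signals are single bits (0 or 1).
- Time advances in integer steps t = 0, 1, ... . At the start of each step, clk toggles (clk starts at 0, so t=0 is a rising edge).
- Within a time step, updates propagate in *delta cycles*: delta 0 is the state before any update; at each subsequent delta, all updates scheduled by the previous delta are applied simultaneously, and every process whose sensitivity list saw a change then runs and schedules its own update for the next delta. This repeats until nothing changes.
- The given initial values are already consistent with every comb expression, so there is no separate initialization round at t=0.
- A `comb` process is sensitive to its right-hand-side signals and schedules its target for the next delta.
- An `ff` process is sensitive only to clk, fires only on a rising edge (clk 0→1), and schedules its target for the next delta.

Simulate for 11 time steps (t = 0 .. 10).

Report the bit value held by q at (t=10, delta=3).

t0.Δ0 u=0 r=1 p=0 v=1 q=0 clk=0
t0.Δ1 u=0 r=1 p=0 v=1 q=0 clk=1
t0.Δ2 u=0 r=1 p=0 v=0 q=0 clk=1
t0.Δ3 u=0 r=1 p=0 v=0 q=1 clk=1
t0.Δ4 u=0 r=1 p=1 v=0 q=1 clk=1
t1.Δ0 u=0 r=1 p=1 v=0 q=1 clk=1
t1.Δ1 u=0 r=1 p=1 v=0 q=1 clk=0
t2.Δ0 u=0 r=1 p=1 v=0 q=1 clk=0
t2.Δ1 u=0 r=1 p=1 v=0 q=1 clk=1
t2.Δ2 u=1 r=1 p=1 v=1 q=1 clk=1
t2.Δ3 u=1 r=1 p=0 v=1 q=1 clk=1
t3.Δ0 u=1 r=1 p=0 v=1 q=1 clk=1
t3.Δ1 u=1 r=1 p=0 v=1 q=1 clk=0
t4.Δ0 u=1 r=1 p=0 v=1 q=1 clk=0
t4.Δ1 u=1 r=1 p=0 v=1 q=1 clk=1
t4.Δ2 u=1 r=1 p=0 v=0 q=1 clk=1
t4.Δ3 u=1 r=1 p=0 v=0 q=0 clk=1
t4.Δ4 u=1 r=1 p=1 v=0 q=0 clk=1
t5.Δ0 u=1 r=1 p=1 v=0 q=0 clk=1
t5.Δ1 u=1 r=1 p=1 v=0 q=0 clk=0
t6.Δ0 u=1 r=1 p=1 v=0 q=0 clk=0
t6.Δ1 u=1 r=1 p=1 v=0 q=0 clk=1
t6.Δ2 u=1 r=1 p=1 v=1 q=0 clk=1
t6.Δ3 u=1 r=1 p=1 v=1 q=1 clk=1
t6.Δ4 u=1 r=1 p=0 v=1 q=1 clk=1
t7.Δ0 u=1 r=1 p=0 v=1 q=1 clk=1
t7.Δ1 u=1 r=1 p=0 v=1 q=1 clk=0
t8.Δ0 u=1 r=1 p=0 v=1 q=1 clk=0
t8.Δ1 u=1 r=1 p=0 v=1 q=1 clk=1
t8.Δ2 u=1 r=1 p=0 v=0 q=1 clk=1
t8.Δ3 u=1 r=1 p=0 v=0 q=0 clk=1
t8.Δ4 u=1 r=1 p=1 v=0 q=0 clk=1
t9.Δ0 u=1 r=1 p=1 v=0 q=0 clk=1
t9.Δ1 u=1 r=1 p=1 v=0 q=0 clk=0
t10.Δ0 u=1 r=1 p=1 v=0 q=0 clk=0
t10.Δ1 u=1 r=1 p=1 v=0 q=0 clk=1
t10.Δ2 u=1 r=1 p=1 v=1 q=0 clk=1
t10.Δ3 u=1 r=1 p=1 v=1 q=1 clk=1
t10.Δ4 u=1 r=1 p=0 v=1 q=1 clk=1

1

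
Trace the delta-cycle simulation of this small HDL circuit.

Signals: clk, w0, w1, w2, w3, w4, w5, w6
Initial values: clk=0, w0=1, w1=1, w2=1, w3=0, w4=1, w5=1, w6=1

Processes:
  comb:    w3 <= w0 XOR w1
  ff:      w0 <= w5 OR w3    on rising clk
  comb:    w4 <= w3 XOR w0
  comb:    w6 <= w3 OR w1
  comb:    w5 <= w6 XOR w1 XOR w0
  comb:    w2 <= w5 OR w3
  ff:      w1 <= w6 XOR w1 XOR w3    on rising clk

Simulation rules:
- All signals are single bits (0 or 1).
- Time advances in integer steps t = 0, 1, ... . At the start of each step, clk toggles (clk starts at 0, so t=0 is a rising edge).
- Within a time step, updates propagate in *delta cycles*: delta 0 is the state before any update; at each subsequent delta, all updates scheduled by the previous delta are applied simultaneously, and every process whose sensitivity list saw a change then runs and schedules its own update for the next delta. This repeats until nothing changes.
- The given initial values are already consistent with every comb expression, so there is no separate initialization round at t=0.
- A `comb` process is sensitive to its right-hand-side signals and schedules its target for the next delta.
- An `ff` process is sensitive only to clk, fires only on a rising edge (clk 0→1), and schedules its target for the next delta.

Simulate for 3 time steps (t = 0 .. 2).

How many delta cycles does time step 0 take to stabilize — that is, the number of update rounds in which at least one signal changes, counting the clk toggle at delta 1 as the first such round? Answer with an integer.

5

[bits: w3,w6,clk,w0,w4,w2,w1,w5]
t=0: Δ0=01011111 Δ1=01111111 Δ2=01111101 Δ3=10111100 Δ4=11110101 Δ5=11110100 | 5Δ
t=1: Δ0=11110100 Δ1=11010100 | 1Δ
t=2: Δ0=11010100 Δ1=11110100 | 1Δ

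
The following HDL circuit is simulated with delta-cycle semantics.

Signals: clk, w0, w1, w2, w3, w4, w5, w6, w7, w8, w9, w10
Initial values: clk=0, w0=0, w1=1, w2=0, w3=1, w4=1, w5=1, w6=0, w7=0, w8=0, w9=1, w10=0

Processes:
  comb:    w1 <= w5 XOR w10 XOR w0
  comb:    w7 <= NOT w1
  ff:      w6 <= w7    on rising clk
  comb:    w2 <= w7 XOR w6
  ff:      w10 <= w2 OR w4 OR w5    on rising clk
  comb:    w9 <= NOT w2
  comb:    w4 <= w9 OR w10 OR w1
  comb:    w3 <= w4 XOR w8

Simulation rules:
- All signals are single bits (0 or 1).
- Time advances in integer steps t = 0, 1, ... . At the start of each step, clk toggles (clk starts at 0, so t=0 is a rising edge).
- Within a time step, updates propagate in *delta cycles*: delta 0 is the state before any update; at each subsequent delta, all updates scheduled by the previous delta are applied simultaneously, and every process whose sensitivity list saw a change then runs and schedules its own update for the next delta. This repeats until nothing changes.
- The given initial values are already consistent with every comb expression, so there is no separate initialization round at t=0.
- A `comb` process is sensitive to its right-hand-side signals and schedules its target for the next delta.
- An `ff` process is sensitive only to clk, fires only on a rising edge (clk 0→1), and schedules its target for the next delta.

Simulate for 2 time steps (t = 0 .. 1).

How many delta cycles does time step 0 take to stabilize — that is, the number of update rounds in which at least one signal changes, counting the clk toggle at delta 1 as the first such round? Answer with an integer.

[bits: w7,clk,w1,w5,w2,w9,w0,w4,w6,w3,w8,w10]
t=0: Δ0=001101010100 Δ1=011101010100 Δ2=011101010101 Δ3=010101010101 Δ4=110101010101 Δ5=110111010101 Δ6=110110010101 | 6Δ
t=1: Δ0=110110010101 Δ1=100110010101 | 1Δ

6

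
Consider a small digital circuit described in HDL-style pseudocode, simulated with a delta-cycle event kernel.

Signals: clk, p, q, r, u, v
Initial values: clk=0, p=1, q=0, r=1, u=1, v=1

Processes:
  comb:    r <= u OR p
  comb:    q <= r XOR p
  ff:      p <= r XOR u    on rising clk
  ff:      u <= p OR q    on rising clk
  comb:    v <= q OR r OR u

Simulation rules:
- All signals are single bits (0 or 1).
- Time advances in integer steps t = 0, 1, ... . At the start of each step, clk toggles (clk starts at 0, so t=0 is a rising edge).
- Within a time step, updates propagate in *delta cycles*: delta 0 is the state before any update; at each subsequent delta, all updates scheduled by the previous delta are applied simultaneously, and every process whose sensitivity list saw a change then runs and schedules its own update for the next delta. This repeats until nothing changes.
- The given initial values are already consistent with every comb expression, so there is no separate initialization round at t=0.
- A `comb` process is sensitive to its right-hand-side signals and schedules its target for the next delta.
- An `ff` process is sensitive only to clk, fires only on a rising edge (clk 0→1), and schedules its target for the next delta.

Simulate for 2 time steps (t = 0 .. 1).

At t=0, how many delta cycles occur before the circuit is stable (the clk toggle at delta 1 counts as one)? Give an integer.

3

t=0 Δ0: p=1 clk=0 r=1 u=1 v=1 q=0
  Δ1: clk:0→1
  Δ2: p:1→0
  Δ3: q:0→1
  (3Δ to stable)
t=1 Δ0: p=0 clk=1 r=1 u=1 v=1 q=1
  Δ1: clk:1→0
  (1Δ to stable)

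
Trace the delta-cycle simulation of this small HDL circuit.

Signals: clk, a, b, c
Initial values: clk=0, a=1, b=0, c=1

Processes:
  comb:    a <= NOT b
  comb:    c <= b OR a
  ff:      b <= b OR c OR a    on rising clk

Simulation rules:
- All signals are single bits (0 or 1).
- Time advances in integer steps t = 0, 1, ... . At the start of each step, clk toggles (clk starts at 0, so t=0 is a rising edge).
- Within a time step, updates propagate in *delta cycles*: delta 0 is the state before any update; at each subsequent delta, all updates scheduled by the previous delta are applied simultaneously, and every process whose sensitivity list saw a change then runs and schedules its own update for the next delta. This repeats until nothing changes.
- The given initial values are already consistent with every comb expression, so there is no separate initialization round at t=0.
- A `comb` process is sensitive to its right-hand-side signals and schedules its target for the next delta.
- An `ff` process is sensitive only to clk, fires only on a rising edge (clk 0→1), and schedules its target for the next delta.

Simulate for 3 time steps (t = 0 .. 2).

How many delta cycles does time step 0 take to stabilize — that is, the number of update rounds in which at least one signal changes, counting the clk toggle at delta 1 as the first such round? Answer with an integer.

3

[bits: b,a,c,clk]
t=0: Δ0=0110 Δ1=0111 Δ2=1111 Δ3=1011 | 3Δ
t=1: Δ0=1011 Δ1=1010 | 1Δ
t=2: Δ0=1010 Δ1=1011 | 1Δ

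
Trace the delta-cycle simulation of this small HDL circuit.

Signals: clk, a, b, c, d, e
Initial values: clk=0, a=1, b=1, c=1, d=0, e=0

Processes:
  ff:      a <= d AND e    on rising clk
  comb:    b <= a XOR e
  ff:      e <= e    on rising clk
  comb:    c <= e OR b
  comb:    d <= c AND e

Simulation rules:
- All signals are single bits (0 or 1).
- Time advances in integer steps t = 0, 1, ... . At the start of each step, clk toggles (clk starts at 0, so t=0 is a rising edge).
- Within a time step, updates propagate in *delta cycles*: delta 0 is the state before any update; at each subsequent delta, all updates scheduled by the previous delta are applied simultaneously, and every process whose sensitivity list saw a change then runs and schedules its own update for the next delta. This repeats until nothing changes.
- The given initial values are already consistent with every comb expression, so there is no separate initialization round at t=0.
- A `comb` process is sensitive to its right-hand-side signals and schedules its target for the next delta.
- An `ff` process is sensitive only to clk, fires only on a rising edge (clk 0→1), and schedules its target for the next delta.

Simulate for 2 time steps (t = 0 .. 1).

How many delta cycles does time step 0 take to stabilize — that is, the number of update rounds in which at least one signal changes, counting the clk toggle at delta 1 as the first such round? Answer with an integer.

4

[bits: e,clk,c,d,a,b]
t=0: Δ0=001011 Δ1=011011 Δ2=011001 Δ3=011000 Δ4=010000 | 4Δ
t=1: Δ0=010000 Δ1=000000 | 1Δ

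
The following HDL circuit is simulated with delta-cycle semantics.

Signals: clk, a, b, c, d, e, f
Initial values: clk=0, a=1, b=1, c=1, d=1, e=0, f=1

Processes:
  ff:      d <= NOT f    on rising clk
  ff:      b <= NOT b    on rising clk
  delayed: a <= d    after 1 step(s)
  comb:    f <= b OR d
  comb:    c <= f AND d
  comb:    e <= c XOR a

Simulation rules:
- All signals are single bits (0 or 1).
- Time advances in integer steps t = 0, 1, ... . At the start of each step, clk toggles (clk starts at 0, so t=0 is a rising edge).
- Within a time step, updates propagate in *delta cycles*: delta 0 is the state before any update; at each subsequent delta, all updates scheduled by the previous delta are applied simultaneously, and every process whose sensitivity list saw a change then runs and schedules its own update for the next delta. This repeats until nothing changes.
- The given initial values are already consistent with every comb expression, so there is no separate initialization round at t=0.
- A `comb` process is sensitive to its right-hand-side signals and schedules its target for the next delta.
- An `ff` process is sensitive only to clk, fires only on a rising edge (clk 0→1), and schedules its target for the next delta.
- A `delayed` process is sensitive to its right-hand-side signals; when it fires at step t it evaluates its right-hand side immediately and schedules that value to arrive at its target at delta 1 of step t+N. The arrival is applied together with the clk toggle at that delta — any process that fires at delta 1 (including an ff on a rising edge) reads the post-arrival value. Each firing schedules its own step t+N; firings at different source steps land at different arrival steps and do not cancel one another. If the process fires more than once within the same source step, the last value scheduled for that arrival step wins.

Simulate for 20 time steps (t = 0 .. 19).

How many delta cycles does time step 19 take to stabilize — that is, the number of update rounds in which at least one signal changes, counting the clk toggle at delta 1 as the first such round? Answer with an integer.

2

t0.Δ0 b=1 f=1 a=1 c=1 clk=0 d=1 e=0
t0.Δ1 b=1 f=1 a=1 c=1 clk=1 d=1 e=0
t0.Δ2 b=0 f=1 a=1 c=1 clk=1 d=0 e=0
t0.Δ3 b=0 f=0 a=1 c=0 clk=1 d=0 e=0
t0.Δ4 b=0 f=0 a=1 c=0 clk=1 d=0 e=1
t1.Δ0 b=0 f=0 a=1 c=0 clk=1 d=0 e=1
t1.Δ1 b=0 f=0 a=0 c=0 clk=0 d=0 e=1
t1.Δ2 b=0 f=0 a=0 c=0 clk=0 d=0 e=0
t2.Δ0 b=0 f=0 a=0 c=0 clk=0 d=0 e=0
t2.Δ1 b=0 f=0 a=0 c=0 clk=1 d=0 e=0
t2.Δ2 b=1 f=0 a=0 c=0 clk=1 d=1 e=0
t2.Δ3 b=1 f=1 a=0 c=0 clk=1 d=1 e=0
t2.Δ4 b=1 f=1 a=0 c=1 clk=1 d=1 e=0
t2.Δ5 b=1 f=1 a=0 c=1 clk=1 d=1 e=1
t3.Δ0 b=1 f=1 a=0 c=1 clk=1 d=1 e=1
t3.Δ1 b=1 f=1 a=1 c=1 clk=0 d=1 e=1
t3.Δ2 b=1 f=1 a=1 c=1 clk=0 d=1 e=0
t4.Δ0 b=1 f=1 a=1 c=1 clk=0 d=1 e=0
t4.Δ1 b=1 f=1 a=1 c=1 clk=1 d=1 e=0
t4.Δ2 b=0 f=1 a=1 c=1 clk=1 d=0 e=0
t4.Δ3 b=0 f=0 a=1 c=0 clk=1 d=0 e=0
t4.Δ4 b=0 f=0 a=1 c=0 clk=1 d=0 e=1
t5.Δ0 b=0 f=0 a=1 c=0 clk=1 d=0 e=1
t5.Δ1 b=0 f=0 a=0 c=0 clk=0 d=0 e=1
t5.Δ2 b=0 f=0 a=0 c=0 clk=0 d=0 e=0
t6.Δ0 b=0 f=0 a=0 c=0 clk=0 d=0 e=0
t6.Δ1 b=0 f=0 a=0 c=0 clk=1 d=0 e=0
t6.Δ2 b=1 f=0 a=0 c=0 clk=1 d=1 e=0
t6.Δ3 b=1 f=1 a=0 c=0 clk=1 d=1 e=0
t6.Δ4 b=1 f=1 a=0 c=1 clk=1 d=1 e=0
t6.Δ5 b=1 f=1 a=0 c=1 clk=1 d=1 e=1
t7.Δ0 b=1 f=1 a=0 c=1 clk=1 d=1 e=1
t7.Δ1 b=1 f=1 a=1 c=1 clk=0 d=1 e=1
t7.Δ2 b=1 f=1 a=1 c=1 clk=0 d=1 e=0
t8.Δ0 b=1 f=1 a=1 c=1 clk=0 d=1 e=0
t8.Δ1 b=1 f=1 a=1 c=1 clk=1 d=1 e=0
t8.Δ2 b=0 f=1 a=1 c=1 clk=1 d=0 e=0
t8.Δ3 b=0 f=0 a=1 c=0 clk=1 d=0 e=0
t8.Δ4 b=0 f=0 a=1 c=0 clk=1 d=0 e=1
t9.Δ0 b=0 f=0 a=1 c=0 clk=1 d=0 e=1
t9.Δ1 b=0 f=0 a=0 c=0 clk=0 d=0 e=1
t9.Δ2 b=0 f=0 a=0 c=0 clk=0 d=0 e=0
t10.Δ0 b=0 f=0 a=0 c=0 clk=0 d=0 e=0
t10.Δ1 b=0 f=0 a=0 c=0 clk=1 d=0 e=0
t10.Δ2 b=1 f=0 a=0 c=0 clk=1 d=1 e=0
t10.Δ3 b=1 f=1 a=0 c=0 clk=1 d=1 e=0
t10.Δ4 b=1 f=1 a=0 c=1 clk=1 d=1 e=0
t10.Δ5 b=1 f=1 a=0 c=1 clk=1 d=1 e=1
t11.Δ0 b=1 f=1 a=0 c=1 clk=1 d=1 e=1
t11.Δ1 b=1 f=1 a=1 c=1 clk=0 d=1 e=1
t11.Δ2 b=1 f=1 a=1 c=1 clk=0 d=1 e=0
t12.Δ0 b=1 f=1 a=1 c=1 clk=0 d=1 e=0
t12.Δ1 b=1 f=1 a=1 c=1 clk=1 d=1 e=0
t12.Δ2 b=0 f=1 a=1 c=1 clk=1 d=0 e=0
t12.Δ3 b=0 f=0 a=1 c=0 clk=1 d=0 e=0
t12.Δ4 b=0 f=0 a=1 c=0 clk=1 d=0 e=1
t13.Δ0 b=0 f=0 a=1 c=0 clk=1 d=0 e=1
t13.Δ1 b=0 f=0 a=0 c=0 clk=0 d=0 e=1
t13.Δ2 b=0 f=0 a=0 c=0 clk=0 d=0 e=0
t14.Δ0 b=0 f=0 a=0 c=0 clk=0 d=0 e=0
t14.Δ1 b=0 f=0 a=0 c=0 clk=1 d=0 e=0
t14.Δ2 b=1 f=0 a=0 c=0 clk=1 d=1 e=0
t14.Δ3 b=1 f=1 a=0 c=0 clk=1 d=1 e=0
t14.Δ4 b=1 f=1 a=0 c=1 clk=1 d=1 e=0
t14.Δ5 b=1 f=1 a=0 c=1 clk=1 d=1 e=1
t15.Δ0 b=1 f=1 a=0 c=1 clk=1 d=1 e=1
t15.Δ1 b=1 f=1 a=1 c=1 clk=0 d=1 e=1
t15.Δ2 b=1 f=1 a=1 c=1 clk=0 d=1 e=0
t16.Δ0 b=1 f=1 a=1 c=1 clk=0 d=1 e=0
t16.Δ1 b=1 f=1 a=1 c=1 clk=1 d=1 e=0
t16.Δ2 b=0 f=1 a=1 c=1 clk=1 d=0 e=0
t16.Δ3 b=0 f=0 a=1 c=0 clk=1 d=0 e=0
t16.Δ4 b=0 f=0 a=1 c=0 clk=1 d=0 e=1
t17.Δ0 b=0 f=0 a=1 c=0 clk=1 d=0 e=1
t17.Δ1 b=0 f=0 a=0 c=0 clk=0 d=0 e=1
t17.Δ2 b=0 f=0 a=0 c=0 clk=0 d=0 e=0
t18.Δ0 b=0 f=0 a=0 c=0 clk=0 d=0 e=0
t18.Δ1 b=0 f=0 a=0 c=0 clk=1 d=0 e=0
t18.Δ2 b=1 f=0 a=0 c=0 clk=1 d=1 e=0
t18.Δ3 b=1 f=1 a=0 c=0 clk=1 d=1 e=0
t18.Δ4 b=1 f=1 a=0 c=1 clk=1 d=1 e=0
t18.Δ5 b=1 f=1 a=0 c=1 clk=1 d=1 e=1
t19.Δ0 b=1 f=1 a=0 c=1 clk=1 d=1 e=1
t19.Δ1 b=1 f=1 a=1 c=1 clk=0 d=1 e=1
t19.Δ2 b=1 f=1 a=1 c=1 clk=0 d=1 e=0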